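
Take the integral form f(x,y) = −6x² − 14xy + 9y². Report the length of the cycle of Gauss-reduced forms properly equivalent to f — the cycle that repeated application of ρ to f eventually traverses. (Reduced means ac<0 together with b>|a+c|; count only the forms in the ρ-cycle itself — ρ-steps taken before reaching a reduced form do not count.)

D = 412, ⌊√D⌋ = 20
descent: ρ → (9,14,-6)  [lands on river]
river: ρ → (-6,10,13)
river: ρ → (13,16,-3)
river: ρ → (-3,20,1)
river: ρ → (1,20,-3)
river: ρ → (-3,16,13)
river: ρ → (13,10,-6)
river: ρ → (-6,14,9)
river: ρ → (9,4,-11)
river: ρ → (-11,18,2)
river: ρ → (2,18,-11)
river: ρ → (-11,4,9)
ρ-cycle length = 12 (tail of 1 descent step not counted)

12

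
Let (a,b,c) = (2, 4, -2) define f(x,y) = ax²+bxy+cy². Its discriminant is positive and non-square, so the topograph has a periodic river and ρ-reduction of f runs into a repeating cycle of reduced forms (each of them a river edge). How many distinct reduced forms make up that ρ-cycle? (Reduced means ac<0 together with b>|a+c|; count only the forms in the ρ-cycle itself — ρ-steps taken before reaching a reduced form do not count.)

D = 32, ⌊√D⌋ = 5
river: ρ → (-2,4,2)
river: ρ → (2,4,-2)
ρ-cycle length = 2 (tail of 0 descent steps not counted)

2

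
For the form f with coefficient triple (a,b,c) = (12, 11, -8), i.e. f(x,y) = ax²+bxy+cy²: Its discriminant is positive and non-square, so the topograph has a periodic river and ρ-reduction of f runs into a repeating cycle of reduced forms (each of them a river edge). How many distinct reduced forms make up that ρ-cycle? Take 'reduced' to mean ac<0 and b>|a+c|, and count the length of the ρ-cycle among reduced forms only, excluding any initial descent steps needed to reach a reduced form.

D = 505, ⌊√D⌋ = 22
river: ρ → (-8,21,2)
river: ρ → (2,19,-18)
river: ρ → (-18,17,3)
river: ρ → (3,19,-12)
river: ρ → (-12,5,10)
river: ρ → (10,15,-7)
river: ρ → (-7,13,12)
river: ρ → (12,11,-8)
ρ-cycle length = 8 (tail of 0 descent steps not counted)

8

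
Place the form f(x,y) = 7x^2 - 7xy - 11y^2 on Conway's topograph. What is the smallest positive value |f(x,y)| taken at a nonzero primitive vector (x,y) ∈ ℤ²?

descent: ρ → (-11,7,7)  [lands on river]
river: ρ → (7,7,-11)
river: ρ → (-11,15,3)
river: ρ → (3,15,-11)
closes: descent 1, river 4
min |a| on river = 3

3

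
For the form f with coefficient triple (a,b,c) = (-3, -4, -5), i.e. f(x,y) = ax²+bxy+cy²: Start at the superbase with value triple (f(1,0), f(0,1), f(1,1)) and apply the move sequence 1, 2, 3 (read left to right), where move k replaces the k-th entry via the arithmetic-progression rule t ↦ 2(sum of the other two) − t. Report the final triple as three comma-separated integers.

start (-3,-5,-12) = (f(1,0),f(0,1),f(1,1))
replace slot 1: 2·((-5)+(-12)) − (-3) = -31 → (-31,-5,-12)
replace slot 2: 2·((-31)+(-12)) − (-5) = -81 → (-31,-81,-12)
replace slot 3: 2·((-31)+(-81)) − (-12) = -212 → (-31,-81,-212)

-31,-81,-212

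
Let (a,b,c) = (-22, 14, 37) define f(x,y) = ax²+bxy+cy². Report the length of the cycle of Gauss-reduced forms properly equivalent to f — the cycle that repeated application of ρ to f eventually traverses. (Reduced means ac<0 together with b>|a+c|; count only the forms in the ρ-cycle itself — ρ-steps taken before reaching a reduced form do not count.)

D = 3452, ⌊√D⌋ = 58
descent: ρ → (37,-14,-22)
descent: ρ → (-22,58,1)  [lands on river]
river: ρ → (1,58,-22)
river: ρ → (-22,30,29)
river: ρ → (29,28,-23)
river: ρ → (-23,18,34)
river: ρ → (34,50,-7)
river: ρ → (-7,48,41)
river: ρ → (41,34,-14)
river: ρ → (-14,50,17)
river: ρ → (17,52,-11)
river: ρ → (-11,58,2)
river: ρ → (2,58,-11)
river: ρ → (-11,52,17)
river: ρ → (17,50,-14)
river: ρ → (-14,34,41)
river: ρ → (41,48,-7)
river: ρ → (-7,50,34)
river: ρ → (34,18,-23)
river: ρ → (-23,28,29)
river: ρ → (29,30,-22)
ρ-cycle length = 20 (tail of 2 descent steps not counted)

20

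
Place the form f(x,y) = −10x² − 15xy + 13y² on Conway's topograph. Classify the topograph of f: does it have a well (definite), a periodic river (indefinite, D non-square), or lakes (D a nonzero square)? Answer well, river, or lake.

D = b²−4ac = (-15)² − 4·(-10)·13 = 745
D > 0 non-square ⇒ indefinite ⇒ periodic river

river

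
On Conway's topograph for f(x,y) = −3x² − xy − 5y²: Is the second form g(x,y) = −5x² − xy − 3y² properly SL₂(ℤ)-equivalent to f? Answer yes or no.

D₁ = -59, D₂ = -59
f is negative-definite; reduce −f:
−f: reduced (well bottom): (3,1,5) with a≤c, −a<b≤a
flip sign back: reduced form of f is (-3,-1,-5)
g is negative-definite; reduce −g:
−g: flip: (5,1,3)→(3,-1,5)
−g: reduced (well bottom): (3,-1,5) with a≤c, −a<b≤a
flip sign back: reduced form of g is (-3,1,-5)
reduced forms (-3, -1, -5) vs (-3, 1, -5) ⇒ inequivalent

no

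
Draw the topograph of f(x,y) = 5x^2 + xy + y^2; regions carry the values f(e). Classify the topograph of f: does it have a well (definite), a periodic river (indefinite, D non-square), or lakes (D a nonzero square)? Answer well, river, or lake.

D = b²−4ac = 1² − 4·5·1 = -19
D < 0 ⇒ definite ⇒ every region one sign ⇒ single well

well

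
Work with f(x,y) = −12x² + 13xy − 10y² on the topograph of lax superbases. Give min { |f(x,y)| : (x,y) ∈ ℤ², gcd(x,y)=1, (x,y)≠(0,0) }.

translate: b→11 (≡-13 mod 24), so (12,-13,10)→(12,11,9)
flip: (12,11,9)→(9,-11,12)
translate: b→7 (≡-11 mod 18), so (9,-11,12)→(9,7,10)
reduced (well bottom): (9,7,10) with a≤c, −a<b≤a
well minimum |f| = |-9| = 9 (negative-definite)

9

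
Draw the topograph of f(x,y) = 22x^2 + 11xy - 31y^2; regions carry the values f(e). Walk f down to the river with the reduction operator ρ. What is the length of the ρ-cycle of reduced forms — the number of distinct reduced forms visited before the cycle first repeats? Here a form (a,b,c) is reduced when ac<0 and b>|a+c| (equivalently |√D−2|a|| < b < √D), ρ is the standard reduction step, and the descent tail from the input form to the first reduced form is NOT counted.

D = 2849, ⌊√D⌋ = 53
river: ρ → (-31,51,2)
river: ρ → (2,53,-5)
river: ρ → (-5,47,32)
river: ρ → (32,17,-20)
river: ρ → (-20,23,29)
river: ρ → (29,35,-14)
river: ρ → (-14,49,8)
river: ρ → (8,47,-20)
river: ρ → (-20,33,22)
river: ρ → (22,11,-31)
ρ-cycle length = 10 (tail of 0 descent steps not counted)

10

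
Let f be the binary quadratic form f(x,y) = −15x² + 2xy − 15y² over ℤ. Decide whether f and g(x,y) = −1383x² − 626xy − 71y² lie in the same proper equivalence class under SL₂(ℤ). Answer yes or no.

D₁ = -896, D₂ = -896
f is negative-definite; reduce −f:
−f: flip: (15,-2,15)→(15,2,15)
−f: reduced (well bottom): (15,2,15) with a≤c, −a<b≤a
flip sign back: reduced form of f is (-15,-2,-15)
g is negative-definite; reduce −g:
−g: flip: (1383,626,71)→(71,-626,1383)
−g: translate: b→-58 (≡-626 mod 142), so (71,-626,1383)→(71,-58,15)
−g: flip: (71,-58,15)→(15,58,71)
−g: translate: b→-2 (≡58 mod 30), so (15,58,71)→(15,-2,15)
−g: flip: (15,-2,15)→(15,2,15)
−g: reduced (well bottom): (15,2,15) with a≤c, −a<b≤a
flip sign back: reduced form of g is (-15,-2,-15)
reduced forms (-15, -2, -15) vs (-15, -2, -15) ⇒ equivalent

yes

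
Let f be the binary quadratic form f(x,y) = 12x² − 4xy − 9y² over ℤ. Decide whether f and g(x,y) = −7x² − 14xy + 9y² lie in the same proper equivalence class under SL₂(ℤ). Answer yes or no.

D₁ = 448, D₂ = 448
river cycle of f (length 6): (-9, 4, 12), (12, 20, -1), (-1, 20, 12), (12, 4, -9), (-9, 14, 7), (7, 14, -9)
river cycle of g (length 6): (9, 14, -7), (-7, 14, 9), (9, 4, -12), (-12, 20, 1), (1, 20, -12), (-12, 4, 9)
cycles differ ⇒ inequivalent

no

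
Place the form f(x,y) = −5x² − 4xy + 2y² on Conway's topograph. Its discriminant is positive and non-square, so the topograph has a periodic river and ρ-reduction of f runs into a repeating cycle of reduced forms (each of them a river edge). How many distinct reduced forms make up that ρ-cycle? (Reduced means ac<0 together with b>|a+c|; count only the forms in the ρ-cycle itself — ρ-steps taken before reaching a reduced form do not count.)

D = 56, ⌊√D⌋ = 7
descent: ρ → (2,4,-5)  [lands on river]
river: ρ → (-5,6,1)
river: ρ → (1,6,-5)
river: ρ → (-5,4,2)
ρ-cycle length = 4 (tail of 1 descent step not counted)

4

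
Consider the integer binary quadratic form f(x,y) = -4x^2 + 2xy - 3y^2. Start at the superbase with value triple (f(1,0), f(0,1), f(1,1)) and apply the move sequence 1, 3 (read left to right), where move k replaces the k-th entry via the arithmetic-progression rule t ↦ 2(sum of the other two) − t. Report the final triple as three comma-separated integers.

start (-4,-3,-5) = (f(1,0),f(0,1),f(1,1))
replace slot 1: 2·((-3)+(-5)) − (-4) = -12 → (-12,-3,-5)
replace slot 3: 2·((-12)+(-3)) − (-5) = -25 → (-12,-3,-25)

-12,-3,-25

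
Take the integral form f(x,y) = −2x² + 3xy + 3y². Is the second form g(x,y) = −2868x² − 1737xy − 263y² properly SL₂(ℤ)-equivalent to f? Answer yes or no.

D₁ = 33, D₂ = 33
river cycle of f (length 4): (3, 3, -2), (-2, 5, 1), (1, 5, -2), (-2, 3, 3)
river cycle of g (length 4): (-2, 3, 3), (3, 3, -2), (-2, 5, 1), (1, 5, -2)
cycles coincide ⇒ equivalent

yes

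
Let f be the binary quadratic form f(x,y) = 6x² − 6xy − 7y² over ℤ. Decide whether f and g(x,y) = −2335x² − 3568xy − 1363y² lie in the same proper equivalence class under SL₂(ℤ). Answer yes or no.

D₁ = 204, D₂ = 204
river cycle of f (length 6): (-7, 6, 6), (6, 6, -7), (-7, 8, 5), (5, 12, -3), (-3, 12, 5), (5, 8, -7)
river cycle of g (length 6): (-7, 6, 6), (6, 6, -7), (-7, 8, 5), (5, 12, -3), (-3, 12, 5), (5, 8, -7)
cycles coincide ⇒ equivalent

yes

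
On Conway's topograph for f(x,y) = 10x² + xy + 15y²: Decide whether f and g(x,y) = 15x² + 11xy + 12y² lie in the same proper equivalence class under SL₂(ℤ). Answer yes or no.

D₁ = -599, D₂ = -599
f: reduced (well bottom): (10,1,15) with a≤c, −a<b≤a
g: flip: (15,11,12)→(12,-11,15)
g: reduced (well bottom): (12,-11,15) with a≤c, −a<b≤a
reduced forms (10, 1, 15) vs (12, -11, 15) ⇒ inequivalent

no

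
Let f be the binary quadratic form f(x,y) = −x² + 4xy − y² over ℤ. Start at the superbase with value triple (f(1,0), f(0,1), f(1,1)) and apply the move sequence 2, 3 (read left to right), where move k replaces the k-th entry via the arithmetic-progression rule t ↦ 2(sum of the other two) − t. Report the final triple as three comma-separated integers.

start (-1,-1,2) = (f(1,0),f(0,1),f(1,1))
replace slot 2: 2·((-1)+2) − (-1) = 3 → (-1,3,2)
replace slot 3: 2·((-1)+3) − 2 = 2 → (-1,3,2)

-1,3,2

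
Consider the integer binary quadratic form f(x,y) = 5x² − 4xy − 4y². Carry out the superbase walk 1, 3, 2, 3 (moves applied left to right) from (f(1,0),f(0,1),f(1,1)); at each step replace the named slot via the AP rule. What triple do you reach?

start (5,-4,-3) = (f(1,0),f(0,1),f(1,1))
replace slot 1: 2·((-4)+(-3)) − 5 = -19 → (-19,-4,-3)
replace slot 3: 2·((-19)+(-4)) − (-3) = -43 → (-19,-4,-43)
replace slot 2: 2·((-19)+(-43)) − (-4) = -120 → (-19,-120,-43)
replace slot 3: 2·((-19)+(-120)) − (-43) = -235 → (-19,-120,-235)

-19,-120,-235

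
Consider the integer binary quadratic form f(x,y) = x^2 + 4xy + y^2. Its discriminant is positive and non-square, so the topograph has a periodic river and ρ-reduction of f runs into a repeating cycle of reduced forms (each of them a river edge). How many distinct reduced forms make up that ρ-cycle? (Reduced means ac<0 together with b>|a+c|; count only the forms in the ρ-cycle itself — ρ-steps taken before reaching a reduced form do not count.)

D = 12, ⌊√D⌋ = 3
descent: ρ → (1,2,-2)  [lands on river]
river: ρ → (-2,2,1)
ρ-cycle length = 2 (tail of 1 descent step not counted)

2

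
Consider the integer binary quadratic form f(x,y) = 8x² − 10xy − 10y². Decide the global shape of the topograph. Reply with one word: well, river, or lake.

D = b²−4ac = (-10)² − 4·8·(-10) = 420
D > 0 non-square ⇒ indefinite ⇒ periodic river

river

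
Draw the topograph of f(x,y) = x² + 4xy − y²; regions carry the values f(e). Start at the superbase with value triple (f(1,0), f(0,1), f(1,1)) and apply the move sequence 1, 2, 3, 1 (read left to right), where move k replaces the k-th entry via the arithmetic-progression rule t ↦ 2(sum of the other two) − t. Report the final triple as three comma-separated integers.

start (1,-1,4) = (f(1,0),f(0,1),f(1,1))
replace slot 1: 2·((-1)+4) − 1 = 5 → (5,-1,4)
replace slot 2: 2·(5+4) − (-1) = 19 → (5,19,4)
replace slot 3: 2·(5+19) − 4 = 44 → (5,19,44)
replace slot 1: 2·(19+44) − 5 = 121 → (121,19,44)

121,19,44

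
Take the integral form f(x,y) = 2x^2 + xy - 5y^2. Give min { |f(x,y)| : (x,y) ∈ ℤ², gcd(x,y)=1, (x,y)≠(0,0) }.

descent: ρ → (-5,-1,2)
descent: ρ → (2,5,-2)  [lands on river]
river: ρ → (-2,3,4)
river: ρ → (4,5,-1)
river: ρ → (-1,5,4)
river: ρ → (4,3,-2)
river: ρ → (-2,5,2)
river: ρ → (2,3,-4)
river: ρ → (-4,5,1)
river: ρ → (1,5,-4)
river: ρ → (-4,3,2)
closes: descent 2, river 10
min |a| on river = 1

1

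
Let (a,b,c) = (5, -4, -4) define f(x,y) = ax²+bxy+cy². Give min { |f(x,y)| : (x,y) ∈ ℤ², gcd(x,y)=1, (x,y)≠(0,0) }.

descent: ρ → (-4,4,5)  [lands on river]
river: ρ → (5,6,-3)
river: ρ → (-3,6,5)
river: ρ → (5,4,-4)
closes: descent 1, river 4
min |a| on river = 3

3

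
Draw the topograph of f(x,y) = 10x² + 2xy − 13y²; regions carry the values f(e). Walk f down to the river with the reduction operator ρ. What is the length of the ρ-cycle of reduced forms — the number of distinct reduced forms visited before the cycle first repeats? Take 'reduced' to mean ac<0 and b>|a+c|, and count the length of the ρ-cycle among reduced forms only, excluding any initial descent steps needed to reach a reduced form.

D = 524, ⌊√D⌋ = 22
descent: ρ → (-13,-2,10)
descent: ρ → (10,22,-1)  [lands on river]
river: ρ → (-1,22,10)
river: ρ → (10,18,-5)
river: ρ → (-5,22,2)
river: ρ → (2,22,-5)
river: ρ → (-5,18,10)
ρ-cycle length = 6 (tail of 2 descent steps not counted)

6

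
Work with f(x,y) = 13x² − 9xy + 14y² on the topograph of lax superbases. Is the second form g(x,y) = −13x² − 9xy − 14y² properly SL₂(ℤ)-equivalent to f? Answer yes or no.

D₁ = -647, D₂ = -647
f: reduced (well bottom): (13,-9,14) with a≤c, −a<b≤a
g is negative-definite; reduce −g:
−g: reduced (well bottom): (13,9,14) with a≤c, −a<b≤a
flip sign back: reduced form of g is (-13,-9,-14)
reduced forms (13, -9, 14) vs (-13, -9, -14) ⇒ inequivalent

no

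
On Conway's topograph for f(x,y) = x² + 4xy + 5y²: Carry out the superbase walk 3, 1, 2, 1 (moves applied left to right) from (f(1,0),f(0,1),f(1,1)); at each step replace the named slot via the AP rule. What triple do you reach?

start (1,5,10) = (f(1,0),f(0,1),f(1,1))
replace slot 3: 2·(1+5) − 10 = 2 → (1,5,2)
replace slot 1: 2·(5+2) − 1 = 13 → (13,5,2)
replace slot 2: 2·(13+2) − 5 = 25 → (13,25,2)
replace slot 1: 2·(25+2) − 13 = 41 → (41,25,2)

41,25,2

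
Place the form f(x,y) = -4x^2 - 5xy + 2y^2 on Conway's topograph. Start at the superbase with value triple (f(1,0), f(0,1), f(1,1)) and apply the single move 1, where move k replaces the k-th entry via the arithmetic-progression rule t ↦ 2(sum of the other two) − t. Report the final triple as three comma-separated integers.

start (-4,2,-7) = (f(1,0),f(0,1),f(1,1))
replace slot 1: 2·(2+(-7)) − (-4) = -6 → (-6,2,-7)

-6,2,-7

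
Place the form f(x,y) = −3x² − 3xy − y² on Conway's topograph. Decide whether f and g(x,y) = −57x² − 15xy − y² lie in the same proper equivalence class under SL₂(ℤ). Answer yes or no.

D₁ = -3, D₂ = -3
f is negative-definite; reduce −f:
−f: flip: (3,3,1)→(1,-3,3)
−f: translate: b→1 (≡-3 mod 2), so (1,-3,3)→(1,1,1)
−f: reduced (well bottom): (1,1,1) with a≤c, −a<b≤a
flip sign back: reduced form of f is (-1,-1,-1)
g is negative-definite; reduce −g:
−g: flip: (57,15,1)→(1,-15,57)
−g: translate: b→1 (≡-15 mod 2), so (1,-15,57)→(1,1,1)
−g: reduced (well bottom): (1,1,1) with a≤c, −a<b≤a
flip sign back: reduced form of g is (-1,-1,-1)
reduced forms (-1, -1, -1) vs (-1, -1, -1) ⇒ equivalent

yes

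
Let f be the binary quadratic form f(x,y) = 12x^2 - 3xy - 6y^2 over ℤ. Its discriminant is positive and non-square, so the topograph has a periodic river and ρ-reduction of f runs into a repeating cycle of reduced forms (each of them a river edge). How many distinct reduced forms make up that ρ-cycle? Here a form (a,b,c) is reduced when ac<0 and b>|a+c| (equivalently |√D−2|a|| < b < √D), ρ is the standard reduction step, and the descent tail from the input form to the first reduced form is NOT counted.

D = 297, ⌊√D⌋ = 17
descent: ρ → (-6,15,3)  [lands on river]
river: ρ → (3,15,-6)
river: ρ → (-6,9,9)
river: ρ → (9,9,-6)
ρ-cycle length = 4 (tail of 1 descent step not counted)

4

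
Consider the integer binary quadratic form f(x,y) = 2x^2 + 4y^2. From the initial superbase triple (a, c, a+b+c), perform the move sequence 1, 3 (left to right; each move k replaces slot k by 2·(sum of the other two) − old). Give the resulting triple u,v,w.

start (2,4,6) = (f(1,0),f(0,1),f(1,1))
replace slot 1: 2·(4+6) − 2 = 18 → (18,4,6)
replace slot 3: 2·(18+4) − 6 = 38 → (18,4,38)

18,4,38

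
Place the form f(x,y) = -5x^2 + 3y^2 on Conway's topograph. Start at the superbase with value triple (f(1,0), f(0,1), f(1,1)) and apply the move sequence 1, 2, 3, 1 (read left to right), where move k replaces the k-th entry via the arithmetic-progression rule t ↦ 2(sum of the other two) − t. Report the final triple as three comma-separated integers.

start (-5,3,-2) = (f(1,0),f(0,1),f(1,1))
replace slot 1: 2·(3+(-2)) − (-5) = 7 → (7,3,-2)
replace slot 2: 2·(7+(-2)) − 3 = 7 → (7,7,-2)
replace slot 3: 2·(7+7) − (-2) = 30 → (7,7,30)
replace slot 1: 2·(7+30) − 7 = 67 → (67,7,30)

67,7,30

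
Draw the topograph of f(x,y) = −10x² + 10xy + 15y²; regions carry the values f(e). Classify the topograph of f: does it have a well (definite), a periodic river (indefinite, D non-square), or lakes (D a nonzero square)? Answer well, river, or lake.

D = b²−4ac = 10² − 4·(-10)·15 = 700
D > 0 non-square ⇒ indefinite ⇒ periodic river

river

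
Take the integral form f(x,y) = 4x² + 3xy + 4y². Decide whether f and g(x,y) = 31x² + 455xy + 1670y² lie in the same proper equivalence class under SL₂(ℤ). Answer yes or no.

D₁ = -55, D₂ = -55
f: reduced (well bottom): (4,3,4) with a≤c, −a<b≤a
g: translate: b→21 (≡455 mod 62), so (31,455,1670)→(31,21,4)
g: flip: (31,21,4)→(4,-21,31)
g: translate: b→3 (≡-21 mod 8), so (4,-21,31)→(4,3,4)
g: reduced (well bottom): (4,3,4) with a≤c, −a<b≤a
reduced forms (4, 3, 4) vs (4, 3, 4) ⇒ equivalent

yes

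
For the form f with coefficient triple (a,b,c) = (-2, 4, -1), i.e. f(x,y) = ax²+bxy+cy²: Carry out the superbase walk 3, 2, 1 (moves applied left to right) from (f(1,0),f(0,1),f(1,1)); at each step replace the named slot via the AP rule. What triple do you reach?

start (-2,-1,1) = (f(1,0),f(0,1),f(1,1))
replace slot 3: 2·((-2)+(-1)) − 1 = -7 → (-2,-1,-7)
replace slot 2: 2·((-2)+(-7)) − (-1) = -17 → (-2,-17,-7)
replace slot 1: 2·((-17)+(-7)) − (-2) = -46 → (-46,-17,-7)

-46,-17,-7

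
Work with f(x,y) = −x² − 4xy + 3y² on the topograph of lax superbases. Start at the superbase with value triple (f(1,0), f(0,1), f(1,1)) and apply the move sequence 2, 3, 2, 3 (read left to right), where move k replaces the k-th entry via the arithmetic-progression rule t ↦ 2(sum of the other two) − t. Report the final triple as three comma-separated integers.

start (-1,3,-2) = (f(1,0),f(0,1),f(1,1))
replace slot 2: 2·((-1)+(-2)) − 3 = -9 → (-1,-9,-2)
replace slot 3: 2·((-1)+(-9)) − (-2) = -18 → (-1,-9,-18)
replace slot 2: 2·((-1)+(-18)) − (-9) = -29 → (-1,-29,-18)
replace slot 3: 2·((-1)+(-29)) − (-18) = -42 → (-1,-29,-42)

-1,-29,-42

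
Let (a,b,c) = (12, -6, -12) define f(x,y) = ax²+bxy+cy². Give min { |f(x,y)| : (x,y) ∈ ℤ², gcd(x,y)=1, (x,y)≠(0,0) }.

descent: ρ → (-12,6,12)  [lands on river]
river: ρ → (12,18,-6)
river: ρ → (-6,18,12)
river: ρ → (12,6,-12)
river: ρ → (-12,18,6)
river: ρ → (6,18,-12)
closes: descent 1, river 6
min |a| on river = 6

6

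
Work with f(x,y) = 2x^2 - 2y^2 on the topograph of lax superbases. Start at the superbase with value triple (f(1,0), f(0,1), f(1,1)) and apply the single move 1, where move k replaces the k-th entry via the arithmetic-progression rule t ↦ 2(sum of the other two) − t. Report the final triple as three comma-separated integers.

start (2,-2,0) = (f(1,0),f(0,1),f(1,1))
replace slot 1: 2·((-2)+0) − 2 = -6 → (-6,-2,0)

-6,-2,0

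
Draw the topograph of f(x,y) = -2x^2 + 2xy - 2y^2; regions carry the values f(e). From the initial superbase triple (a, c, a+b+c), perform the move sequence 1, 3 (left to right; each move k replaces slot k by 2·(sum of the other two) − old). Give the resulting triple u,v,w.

start (-2,-2,-2) = (f(1,0),f(0,1),f(1,1))
replace slot 1: 2·((-2)+(-2)) − (-2) = -6 → (-6,-2,-2)
replace slot 3: 2·((-6)+(-2)) − (-2) = -14 → (-6,-2,-14)

-6,-2,-14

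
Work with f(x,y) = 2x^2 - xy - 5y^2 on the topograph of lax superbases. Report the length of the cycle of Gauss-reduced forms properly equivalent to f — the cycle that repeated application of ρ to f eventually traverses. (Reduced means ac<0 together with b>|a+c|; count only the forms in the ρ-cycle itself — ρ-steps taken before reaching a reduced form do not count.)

D = 41, ⌊√D⌋ = 6
descent: ρ → (-5,1,2)
descent: ρ → (2,3,-4)  [lands on river]
river: ρ → (-4,5,1)
river: ρ → (1,5,-4)
river: ρ → (-4,3,2)
river: ρ → (2,5,-2)
river: ρ → (-2,3,4)
river: ρ → (4,5,-1)
river: ρ → (-1,5,4)
river: ρ → (4,3,-2)
river: ρ → (-2,5,2)
ρ-cycle length = 10 (tail of 2 descent steps not counted)

10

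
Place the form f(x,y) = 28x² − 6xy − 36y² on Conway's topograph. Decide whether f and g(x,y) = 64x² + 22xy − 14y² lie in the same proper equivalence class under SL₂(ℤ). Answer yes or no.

D₁ = 4068, D₂ = 4068
river cycle of f (length 28): (28, 50, -14), (-14, 62, 4), (4, 58, -44), (-44, 30, 18), (18, 42, -32), (-32, 22, 28), (28, 34, -26), (-26, 18, 36), (36, 54, -8), (-8, 58, 22), … (18 more)
river cycle of g (length 28): (-14, 62, 4), (4, 58, -44), (-44, 30, 18), (18, 42, -32), (-32, 22, 28), (28, 34, -26), (-26, 18, 36), (36, 54, -8), (-8, 58, 22), (22, 30, -36), … (18 more)
cycles coincide ⇒ equivalent

yes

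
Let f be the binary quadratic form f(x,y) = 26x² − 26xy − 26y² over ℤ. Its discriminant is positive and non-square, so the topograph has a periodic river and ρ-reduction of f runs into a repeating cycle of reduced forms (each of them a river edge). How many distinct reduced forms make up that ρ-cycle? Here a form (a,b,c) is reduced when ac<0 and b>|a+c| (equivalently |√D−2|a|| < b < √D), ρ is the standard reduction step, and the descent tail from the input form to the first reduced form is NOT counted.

D = 3380, ⌊√D⌋ = 58
descent: ρ → (-26,26,26)  [lands on river]
river: ρ → (26,26,-26)
ρ-cycle length = 2 (tail of 1 descent step not counted)

2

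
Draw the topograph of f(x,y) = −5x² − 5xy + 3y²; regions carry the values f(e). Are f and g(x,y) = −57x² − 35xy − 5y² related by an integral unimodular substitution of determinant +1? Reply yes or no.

D₁ = 85, D₂ = 85
river cycle of f (length 6): (3, 5, -5), (-5, 5, 3), (3, 7, -3), (-3, 5, 5), (5, 5, -3), (-3, 7, 3)
river cycle of g (length 6): (-5, 5, 3), (3, 7, -3), (-3, 5, 5), (5, 5, -3), (-3, 7, 3), (3, 5, -5)
cycles coincide ⇒ equivalent

yes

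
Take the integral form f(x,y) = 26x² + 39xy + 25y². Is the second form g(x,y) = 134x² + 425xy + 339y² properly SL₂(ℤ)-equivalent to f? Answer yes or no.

D₁ = -1079, D₂ = -1079
f: translate: b→-13 (≡39 mod 52), so (26,39,25)→(26,-13,12)
f: flip: (26,-13,12)→(12,13,26)
f: translate: b→-11 (≡13 mod 24), so (12,13,26)→(12,-11,25)
f: reduced (well bottom): (12,-11,25) with a≤c, −a<b≤a
g: translate: b→-111 (≡425 mod 268), so (134,425,339)→(134,-111,25)
g: flip: (134,-111,25)→(25,111,134)
g: translate: b→11 (≡111 mod 50), so (25,111,134)→(25,11,12)
g: flip: (25,11,12)→(12,-11,25)
g: reduced (well bottom): (12,-11,25) with a≤c, −a<b≤a
reduced forms (12, -11, 25) vs (12, -11, 25) ⇒ equivalent

yes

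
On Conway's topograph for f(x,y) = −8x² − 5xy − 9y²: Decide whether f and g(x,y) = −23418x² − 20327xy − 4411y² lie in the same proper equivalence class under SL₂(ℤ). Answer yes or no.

D₁ = -263, D₂ = -263
f is negative-definite; reduce −f:
−f: reduced (well bottom): (8,5,9) with a≤c, −a<b≤a
flip sign back: reduced form of f is (-8,-5,-9)
g is negative-definite; reduce −g:
−g: flip: (23418,20327,4411)→(4411,-20327,23418)
−g: translate: b→-2683 (≡-20327 mod 8822), so (4411,-20327,23418)→(4411,-2683,408)
−g: flip: (4411,-2683,408)→(408,2683,4411)
−g: translate: b→235 (≡2683 mod 816), so (408,2683,4411)→(408,235,34)
−g: flip: (408,235,34)→(34,-235,408)
−g: translate: b→-31 (≡-235 mod 68), so (34,-235,408)→(34,-31,9)
−g: flip: (34,-31,9)→(9,31,34)
−g: translate: b→-5 (≡31 mod 18), so (9,31,34)→(9,-5,8)
−g: flip: (9,-5,8)→(8,5,9)
−g: reduced (well bottom): (8,5,9) with a≤c, −a<b≤a
flip sign back: reduced form of g is (-8,-5,-9)
reduced forms (-8, -5, -9) vs (-8, -5, -9) ⇒ equivalent

yes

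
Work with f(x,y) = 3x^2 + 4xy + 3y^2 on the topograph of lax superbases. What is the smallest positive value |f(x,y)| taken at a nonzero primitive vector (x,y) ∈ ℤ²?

translate: b→-2 (≡4 mod 6), so (3,4,3)→(3,-2,2)
flip: (3,-2,2)→(2,2,3)
reduced (well bottom): (2,2,3) with a≤c, −a<b≤a
well minimum = a = 2

2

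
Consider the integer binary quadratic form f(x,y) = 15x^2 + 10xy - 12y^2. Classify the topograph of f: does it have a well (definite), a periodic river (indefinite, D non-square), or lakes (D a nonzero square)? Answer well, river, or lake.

D = b²−4ac = 10² − 4·15·(-12) = 820
D > 0 non-square ⇒ indefinite ⇒ periodic river

river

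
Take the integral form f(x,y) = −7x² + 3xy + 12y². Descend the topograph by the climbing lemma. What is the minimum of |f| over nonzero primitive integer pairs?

descent: ρ → (12,-3,-7)
descent: ρ → (-7,17,2)  [lands on river]
river: ρ → (2,15,-15)
river: ρ → (-15,15,2)
river: ρ → (2,17,-7)
river: ρ → (-7,11,8)
river: ρ → (8,5,-10)
river: ρ → (-10,15,3)
river: ρ → (3,15,-10)
river: ρ → (-10,5,8)
river: ρ → (8,11,-7)
closes: descent 2, river 10
min |a| on river = 2

2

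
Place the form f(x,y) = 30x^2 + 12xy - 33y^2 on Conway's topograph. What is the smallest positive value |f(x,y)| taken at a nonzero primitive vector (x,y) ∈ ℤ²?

river: ρ → (-33,54,9)
river: ρ → (9,54,-33)
river: ρ → (-33,12,30)
river: ρ → (30,48,-15)
river: ρ → (-15,42,39)
river: ρ → (39,36,-18)
river: ρ → (-18,36,39)
river: ρ → (39,42,-15)
river: ρ → (-15,48,30)
river: ρ → (30,12,-33)
closes: descent 0, river 10
min |a| on river = 9

9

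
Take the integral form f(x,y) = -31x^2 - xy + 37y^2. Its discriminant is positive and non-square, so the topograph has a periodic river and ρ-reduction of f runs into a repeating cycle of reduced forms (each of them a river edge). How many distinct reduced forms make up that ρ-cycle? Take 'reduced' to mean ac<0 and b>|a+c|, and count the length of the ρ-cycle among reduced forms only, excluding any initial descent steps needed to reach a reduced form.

D = 4589, ⌊√D⌋ = 67
descent: ρ → (37,1,-31)
descent: ρ → (-31,61,7)  [lands on river]
river: ρ → (7,65,-13)
river: ρ → (-13,65,7)
river: ρ → (7,61,-31)
river: ρ → (-31,63,5)
river: ρ → (5,67,-5)
river: ρ → (-5,63,31)
river: ρ → (31,61,-7)
river: ρ → (-7,65,13)
river: ρ → (13,65,-7)
river: ρ → (-7,61,31)
river: ρ → (31,63,-5)
river: ρ → (-5,67,5)
river: ρ → (5,63,-31)
ρ-cycle length = 14 (tail of 2 descent steps not counted)

14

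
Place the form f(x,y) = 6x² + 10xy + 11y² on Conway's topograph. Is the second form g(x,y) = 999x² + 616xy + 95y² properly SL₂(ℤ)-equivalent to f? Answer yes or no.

D₁ = -164, D₂ = -164
f: translate: b→-2 (≡10 mod 12), so (6,10,11)→(6,-2,7)
f: reduced (well bottom): (6,-2,7) with a≤c, −a<b≤a
g: flip: (999,616,95)→(95,-616,999)
g: translate: b→-46 (≡-616 mod 190), so (95,-616,999)→(95,-46,6)
g: flip: (95,-46,6)→(6,46,95)
g: translate: b→-2 (≡46 mod 12), so (6,46,95)→(6,-2,7)
g: reduced (well bottom): (6,-2,7) with a≤c, −a<b≤a
reduced forms (6, -2, 7) vs (6, -2, 7) ⇒ equivalent

yes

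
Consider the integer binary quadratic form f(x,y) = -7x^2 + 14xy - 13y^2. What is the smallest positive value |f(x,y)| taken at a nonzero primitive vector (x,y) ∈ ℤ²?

translate: b→0 (≡-14 mod 14), so (7,-14,13)→(7,0,6)
flip: (7,0,6)→(6,0,7)
reduced (well bottom): (6,0,7) with a≤c, −a<b≤a
well minimum |f| = |-6| = 6 (negative-definite)

6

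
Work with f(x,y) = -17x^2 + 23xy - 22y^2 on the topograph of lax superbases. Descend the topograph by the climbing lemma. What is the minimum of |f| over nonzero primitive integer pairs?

translate: b→11 (≡-23 mod 34), so (17,-23,22)→(17,11,16)
flip: (17,11,16)→(16,-11,17)
reduced (well bottom): (16,-11,17) with a≤c, −a<b≤a
well minimum |f| = |-16| = 16 (negative-definite)

16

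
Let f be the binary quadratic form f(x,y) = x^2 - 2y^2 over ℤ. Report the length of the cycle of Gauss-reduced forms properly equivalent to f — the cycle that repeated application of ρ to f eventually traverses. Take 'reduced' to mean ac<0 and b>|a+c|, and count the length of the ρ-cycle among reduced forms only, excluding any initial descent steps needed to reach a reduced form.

D = 8, ⌊√D⌋ = 2
descent: ρ → (-2,0,1)
descent: ρ → (1,2,-1)  [lands on river]
river: ρ → (-1,2,1)
ρ-cycle length = 2 (tail of 2 descent steps not counted)

2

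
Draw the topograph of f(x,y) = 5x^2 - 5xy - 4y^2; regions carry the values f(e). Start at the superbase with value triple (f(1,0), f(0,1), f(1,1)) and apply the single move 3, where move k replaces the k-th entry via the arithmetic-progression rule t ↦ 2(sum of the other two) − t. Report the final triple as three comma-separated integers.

start (5,-4,-4) = (f(1,0),f(0,1),f(1,1))
replace slot 3: 2·(5+(-4)) − (-4) = 6 → (5,-4,6)

5,-4,6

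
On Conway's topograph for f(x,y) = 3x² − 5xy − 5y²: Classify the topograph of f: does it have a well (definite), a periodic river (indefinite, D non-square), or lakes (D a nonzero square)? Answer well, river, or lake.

D = b²−4ac = (-5)² − 4·3·(-5) = 85
D > 0 non-square ⇒ indefinite ⇒ periodic river

river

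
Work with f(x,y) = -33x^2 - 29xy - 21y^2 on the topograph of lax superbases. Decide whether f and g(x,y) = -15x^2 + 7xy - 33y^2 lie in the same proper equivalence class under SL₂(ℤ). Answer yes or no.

D₁ = -1931, D₂ = -1931
f is negative-definite; reduce −f:
−f: flip: (33,29,21)→(21,-29,33)
−f: translate: b→13 (≡-29 mod 42), so (21,-29,33)→(21,13,25)
−f: reduced (well bottom): (21,13,25) with a≤c, −a<b≤a
flip sign back: reduced form of f is (-21,-13,-25)
g is negative-definite; reduce −g:
−g: reduced (well bottom): (15,-7,33) with a≤c, −a<b≤a
flip sign back: reduced form of g is (-15,7,-33)
reduced forms (-21, -13, -25) vs (-15, 7, -33) ⇒ inequivalent

no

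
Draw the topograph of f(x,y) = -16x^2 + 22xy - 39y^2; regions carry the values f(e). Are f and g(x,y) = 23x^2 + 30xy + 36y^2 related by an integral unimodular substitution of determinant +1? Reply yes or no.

D₁ = -2012, D₂ = -2412
discriminants differ ⇒ not SL₂(ℤ)-equivalent

no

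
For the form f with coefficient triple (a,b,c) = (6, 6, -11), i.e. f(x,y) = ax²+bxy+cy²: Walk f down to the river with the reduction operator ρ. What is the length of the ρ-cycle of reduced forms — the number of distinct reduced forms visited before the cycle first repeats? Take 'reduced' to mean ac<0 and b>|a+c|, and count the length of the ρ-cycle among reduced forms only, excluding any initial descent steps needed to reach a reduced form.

D = 300, ⌊√D⌋ = 17
river: ρ → (-11,16,1)
river: ρ → (1,16,-11)
river: ρ → (-11,6,6)
river: ρ → (6,6,-11)
ρ-cycle length = 4 (tail of 0 descent steps not counted)

4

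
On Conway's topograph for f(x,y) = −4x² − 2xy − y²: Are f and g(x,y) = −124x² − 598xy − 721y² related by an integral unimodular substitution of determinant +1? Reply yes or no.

D₁ = -12, D₂ = -12
f is negative-definite; reduce −f:
−f: flip: (4,2,1)→(1,-2,4)
−f: translate: b→0 (≡-2 mod 2), so (1,-2,4)→(1,0,3)
−f: reduced (well bottom): (1,0,3) with a≤c, −a<b≤a
flip sign back: reduced form of f is (-1,0,-3)
g is negative-definite; reduce −g:
−g: translate: b→102 (≡598 mod 248), so (124,598,721)→(124,102,21)
−g: flip: (124,102,21)→(21,-102,124)
−g: translate: b→-18 (≡-102 mod 42), so (21,-102,124)→(21,-18,4)
−g: flip: (21,-18,4)→(4,18,21)
−g: translate: b→2 (≡18 mod 8), so (4,18,21)→(4,2,1)
−g: flip: (4,2,1)→(1,-2,4)
−g: translate: b→0 (≡-2 mod 2), so (1,-2,4)→(1,0,3)
−g: reduced (well bottom): (1,0,3) with a≤c, −a<b≤a
flip sign back: reduced form of g is (-1,0,-3)
reduced forms (-1, 0, -3) vs (-1, 0, -3) ⇒ equivalent

yes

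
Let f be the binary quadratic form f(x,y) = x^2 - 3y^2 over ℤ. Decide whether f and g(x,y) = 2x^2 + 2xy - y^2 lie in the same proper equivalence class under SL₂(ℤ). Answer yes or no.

D₁ = 12, D₂ = 12
river cycle of f (length 2): (1, 2, -2), (-2, 2, 1)
river cycle of g (length 2): (-1, 2, 2), (2, 2, -1)
cycles differ ⇒ inequivalent

no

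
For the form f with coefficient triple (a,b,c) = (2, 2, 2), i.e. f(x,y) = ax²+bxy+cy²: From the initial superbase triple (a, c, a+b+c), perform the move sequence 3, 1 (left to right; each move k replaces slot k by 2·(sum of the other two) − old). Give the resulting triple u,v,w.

start (2,2,6) = (f(1,0),f(0,1),f(1,1))
replace slot 3: 2·(2+2) − 6 = 2 → (2,2,2)
replace slot 1: 2·(2+2) − 2 = 6 → (6,2,2)

6,2,2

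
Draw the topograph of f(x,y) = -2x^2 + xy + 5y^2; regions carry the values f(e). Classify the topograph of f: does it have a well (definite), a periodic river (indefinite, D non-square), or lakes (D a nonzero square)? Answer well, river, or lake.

D = b²−4ac = 1² − 4·(-2)·5 = 41
D > 0 non-square ⇒ indefinite ⇒ periodic river

river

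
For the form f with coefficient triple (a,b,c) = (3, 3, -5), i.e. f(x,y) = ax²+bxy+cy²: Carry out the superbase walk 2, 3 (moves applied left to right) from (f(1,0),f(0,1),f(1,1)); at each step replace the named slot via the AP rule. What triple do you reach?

start (3,-5,1) = (f(1,0),f(0,1),f(1,1))
replace slot 2: 2·(3+1) − (-5) = 13 → (3,13,1)
replace slot 3: 2·(3+13) − 1 = 31 → (3,13,31)

3,13,31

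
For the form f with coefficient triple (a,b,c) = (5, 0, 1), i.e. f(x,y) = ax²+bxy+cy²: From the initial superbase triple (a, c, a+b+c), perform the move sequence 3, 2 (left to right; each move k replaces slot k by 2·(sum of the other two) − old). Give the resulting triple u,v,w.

start (5,1,6) = (f(1,0),f(0,1),f(1,1))
replace slot 3: 2·(5+1) − 6 = 6 → (5,1,6)
replace slot 2: 2·(5+6) − 1 = 21 → (5,21,6)

5,21,6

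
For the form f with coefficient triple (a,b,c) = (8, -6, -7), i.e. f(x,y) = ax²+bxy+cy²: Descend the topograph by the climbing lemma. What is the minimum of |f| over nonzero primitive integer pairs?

descent: ρ → (-7,6,8)  [lands on river]
river: ρ → (8,10,-5)
river: ρ → (-5,10,8)
river: ρ → (8,6,-7)
river: ρ → (-7,8,7)
river: ρ → (7,6,-8)
river: ρ → (-8,10,5)
river: ρ → (5,10,-8)
river: ρ → (-8,6,7)
river: ρ → (7,8,-7)
closes: descent 1, river 10
min |a| on river = 5

5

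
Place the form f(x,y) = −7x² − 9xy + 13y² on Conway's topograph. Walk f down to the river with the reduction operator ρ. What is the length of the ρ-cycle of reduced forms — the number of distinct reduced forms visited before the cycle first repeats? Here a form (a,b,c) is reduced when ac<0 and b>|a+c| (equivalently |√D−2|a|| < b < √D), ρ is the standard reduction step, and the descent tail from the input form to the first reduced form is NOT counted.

D = 445, ⌊√D⌋ = 21
descent: ρ → (13,9,-7)  [lands on river]
river: ρ → (-7,19,3)
river: ρ → (3,17,-13)
river: ρ → (-13,9,7)
river: ρ → (7,19,-3)
river: ρ → (-3,17,13)
ρ-cycle length = 6 (tail of 1 descent step not counted)

6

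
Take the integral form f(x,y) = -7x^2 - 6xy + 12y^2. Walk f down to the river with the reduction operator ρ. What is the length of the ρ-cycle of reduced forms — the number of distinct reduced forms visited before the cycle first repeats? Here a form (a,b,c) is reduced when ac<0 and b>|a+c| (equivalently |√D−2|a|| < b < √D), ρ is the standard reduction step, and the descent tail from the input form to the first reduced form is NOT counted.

D = 372, ⌊√D⌋ = 19
descent: ρ → (12,6,-7)  [lands on river]
river: ρ → (-7,8,11)
river: ρ → (11,14,-4)
river: ρ → (-4,18,3)
river: ρ → (3,18,-4)
river: ρ → (-4,14,11)
river: ρ → (11,8,-7)
river: ρ → (-7,6,12)
river: ρ → (12,18,-1)
river: ρ → (-1,18,12)
ρ-cycle length = 10 (tail of 1 descent step not counted)

10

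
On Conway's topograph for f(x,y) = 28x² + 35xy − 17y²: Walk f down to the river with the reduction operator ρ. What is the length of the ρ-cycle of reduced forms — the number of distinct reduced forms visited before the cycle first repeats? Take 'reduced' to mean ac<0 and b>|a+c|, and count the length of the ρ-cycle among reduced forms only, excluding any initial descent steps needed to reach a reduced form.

D = 3129, ⌊√D⌋ = 55
river: ρ → (-17,33,30)
river: ρ → (30,27,-20)
river: ρ → (-20,53,4)
river: ρ → (4,51,-33)
river: ρ → (-33,15,22)
river: ρ → (22,29,-26)
river: ρ → (-26,23,25)
river: ρ → (25,27,-24)
river: ρ → (-24,21,28)
river: ρ → (28,35,-17)
ρ-cycle length = 10 (tail of 0 descent steps not counted)

10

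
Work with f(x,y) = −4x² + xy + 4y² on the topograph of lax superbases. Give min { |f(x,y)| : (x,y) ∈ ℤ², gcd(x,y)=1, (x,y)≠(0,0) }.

river: ρ → (4,7,-1)
river: ρ → (-1,7,4)
river: ρ → (4,1,-4)
river: ρ → (-4,7,1)
river: ρ → (1,7,-4)
river: ρ → (-4,1,4)
closes: descent 0, river 6
min |a| on river = 1

1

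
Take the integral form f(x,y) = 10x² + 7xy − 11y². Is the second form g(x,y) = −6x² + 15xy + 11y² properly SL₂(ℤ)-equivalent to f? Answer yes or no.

D₁ = 489, D₂ = 489
river cycle of f (length 22): (-11, 15, 6), (6, 21, -2), (-2, 19, 16), (16, 13, -5), (-5, 17, 10), (10, 3, -12), (-12, 21, 1), (1, 21, -12), (-12, 3, 10), (10, 17, -5), … (12 more)
river cycle of g (length 22): (11, 7, -10), (-10, 13, 8), (8, 19, -4), (-4, 21, 3), (3, 21, -4), (-4, 19, 8), (8, 13, -10), (-10, 7, 11), (11, 15, -6), (-6, 21, 2), … (12 more)
cycles differ ⇒ inequivalent

no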